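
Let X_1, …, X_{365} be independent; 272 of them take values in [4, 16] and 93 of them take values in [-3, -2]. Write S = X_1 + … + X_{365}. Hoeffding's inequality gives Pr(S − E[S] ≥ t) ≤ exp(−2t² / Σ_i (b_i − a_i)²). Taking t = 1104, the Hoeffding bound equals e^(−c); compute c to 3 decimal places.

Σ(b_i − a_i)² = 272·12² + 93·1² = 39261.
c = 2t² / 39261 = 2·1104² / 39261 = 62.0879.

62.088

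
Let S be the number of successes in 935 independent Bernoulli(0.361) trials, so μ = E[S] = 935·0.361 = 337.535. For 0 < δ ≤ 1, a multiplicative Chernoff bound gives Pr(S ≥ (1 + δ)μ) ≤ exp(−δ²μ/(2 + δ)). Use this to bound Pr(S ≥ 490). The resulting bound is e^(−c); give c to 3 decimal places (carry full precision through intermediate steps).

28.090

Write 490 = (1 + δ)μ, so δ = 490/337.535 − 1 = 0.4517013…
Then the exponent is δ²μ/(2 + δ) = (490 − μ)² / (μ·(2 + δ)) = 28.090143.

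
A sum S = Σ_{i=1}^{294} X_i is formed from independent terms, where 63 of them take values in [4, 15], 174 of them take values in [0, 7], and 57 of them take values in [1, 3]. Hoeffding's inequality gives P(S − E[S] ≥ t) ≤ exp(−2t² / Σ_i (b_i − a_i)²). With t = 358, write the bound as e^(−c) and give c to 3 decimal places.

15.652

Σ(b_i − a_i)² = 63·11² + 174·7² + 57·2² = 16377.
c = 2t² / 16377 = 2·358² / 16377 = 15.6517.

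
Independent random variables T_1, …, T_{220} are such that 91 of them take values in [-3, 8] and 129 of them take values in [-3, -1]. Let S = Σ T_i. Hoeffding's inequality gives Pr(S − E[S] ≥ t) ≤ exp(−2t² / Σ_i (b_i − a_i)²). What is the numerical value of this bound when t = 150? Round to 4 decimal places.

Σ(b_i − a_i)² = 91·11² + 129·2² = 11527.
Exponent = 2·150² / 11527 = 3.90388.
Bound = exp(−3.90388) = 0.02016.

0.0202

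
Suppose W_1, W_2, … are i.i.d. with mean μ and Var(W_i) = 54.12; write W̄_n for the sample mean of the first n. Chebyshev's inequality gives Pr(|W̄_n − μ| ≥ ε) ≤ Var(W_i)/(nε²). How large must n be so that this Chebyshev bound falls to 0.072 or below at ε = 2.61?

111

Require 54.12/(n·2.61²) ≤ 0.072, i.e. n ≥ 54.12/(0.072·2.61²) = 110.343.
The smallest integer n is 111.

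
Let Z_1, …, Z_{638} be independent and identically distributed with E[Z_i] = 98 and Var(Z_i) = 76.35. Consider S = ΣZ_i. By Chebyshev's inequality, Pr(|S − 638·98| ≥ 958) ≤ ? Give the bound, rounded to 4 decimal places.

Var(S) = n·Var(Z_i) = 638·76.35 = 48711.3.
Chebyshev: Pr(|S − 638·98| ≥ 958) ≤ Var(S)/958² = 48711.3/917764 = 0.0531.

0.0531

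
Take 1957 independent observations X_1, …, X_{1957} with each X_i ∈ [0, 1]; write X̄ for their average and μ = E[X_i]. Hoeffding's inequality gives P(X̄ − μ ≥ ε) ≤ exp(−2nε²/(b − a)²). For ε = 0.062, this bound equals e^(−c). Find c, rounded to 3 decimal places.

15.045

c = 2nε²/(b − a)² = 2·1957·0.062² / 1² = 15.0454.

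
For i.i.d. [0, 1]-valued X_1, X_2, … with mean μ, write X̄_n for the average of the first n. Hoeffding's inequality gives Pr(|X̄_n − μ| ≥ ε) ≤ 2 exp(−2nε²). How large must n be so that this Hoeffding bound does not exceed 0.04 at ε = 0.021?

Require 2·exp(−2nε²) ≤ 0.04, i.e. 2nε² ≥ ln(2/0.04) = 3.912023.
So n ≥ 3.912023 / (2·0.021²) = 4435.400.
The smallest integer n is 4436.

4436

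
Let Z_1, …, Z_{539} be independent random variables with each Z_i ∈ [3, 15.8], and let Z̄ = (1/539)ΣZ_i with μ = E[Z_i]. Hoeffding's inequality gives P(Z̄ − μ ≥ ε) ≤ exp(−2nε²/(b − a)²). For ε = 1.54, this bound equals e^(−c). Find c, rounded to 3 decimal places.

15.604

c = 2nε²/(b − a)² = 2·539·1.54² / 12.8² = 15.6042.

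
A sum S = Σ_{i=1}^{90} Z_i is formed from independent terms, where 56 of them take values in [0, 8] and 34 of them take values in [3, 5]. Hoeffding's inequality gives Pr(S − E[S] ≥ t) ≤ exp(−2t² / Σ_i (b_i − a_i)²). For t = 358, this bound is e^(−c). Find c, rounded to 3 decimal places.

Σ(b_i − a_i)² = 56·8² + 34·2² = 3720.
c = 2t² / 3720 = 2·358² / 3720 = 68.9054.

68.905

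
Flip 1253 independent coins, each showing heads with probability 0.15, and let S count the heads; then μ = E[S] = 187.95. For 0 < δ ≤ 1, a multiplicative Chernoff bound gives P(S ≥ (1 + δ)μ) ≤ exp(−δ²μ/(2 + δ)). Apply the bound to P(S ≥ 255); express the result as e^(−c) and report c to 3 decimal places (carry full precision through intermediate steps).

10.149

Write 255 = (1 + δ)μ, so δ = 255/187.95 − 1 = 0.3567438…
Then the exponent is δ²μ/(2 + δ) = (255 − μ)² / (μ·(2 + δ)) = 10.149458.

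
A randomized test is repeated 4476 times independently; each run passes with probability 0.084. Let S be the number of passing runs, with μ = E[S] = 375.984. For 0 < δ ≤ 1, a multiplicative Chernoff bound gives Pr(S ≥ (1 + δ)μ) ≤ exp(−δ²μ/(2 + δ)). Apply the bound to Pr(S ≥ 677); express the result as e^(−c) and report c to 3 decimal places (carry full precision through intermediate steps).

Write 677 = (1 + δ)μ, so δ = 677/375.984 − 1 = 0.8006085…
Then the exponent is δ²μ/(2 + δ) = (677 − μ)² / (μ·(2 + δ)) = 86.051291.

86.051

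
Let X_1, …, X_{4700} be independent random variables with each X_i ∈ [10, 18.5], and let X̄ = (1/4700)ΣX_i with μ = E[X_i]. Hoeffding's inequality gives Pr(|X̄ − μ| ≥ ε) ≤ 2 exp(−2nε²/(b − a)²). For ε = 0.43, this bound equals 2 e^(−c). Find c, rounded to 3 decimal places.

24.056

c = 2nε²/(b − a)² = 2·4700·0.43² / 8.5² = 24.0562.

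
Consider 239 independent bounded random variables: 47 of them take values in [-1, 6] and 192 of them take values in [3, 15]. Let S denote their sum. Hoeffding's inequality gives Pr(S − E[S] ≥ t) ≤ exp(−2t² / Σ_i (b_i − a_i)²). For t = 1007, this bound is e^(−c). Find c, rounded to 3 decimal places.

Σ(b_i − a_i)² = 47·7² + 192·12² = 29951.
c = 2t² / 29951 = 2·1007² / 29951 = 67.7139.

67.714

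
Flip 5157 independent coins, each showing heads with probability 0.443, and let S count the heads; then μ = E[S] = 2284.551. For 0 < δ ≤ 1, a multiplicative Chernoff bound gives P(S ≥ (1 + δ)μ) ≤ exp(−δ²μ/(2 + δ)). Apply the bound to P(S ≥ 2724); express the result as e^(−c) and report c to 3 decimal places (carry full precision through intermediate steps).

Write 2724 = (1 + δ)μ, so δ = 2724/2284.551 − 1 = 0.1923568…
Then the exponent is δ²μ/(2 + δ) = (2724 − μ)² / (μ·(2 + δ)) = 38.557144.

38.557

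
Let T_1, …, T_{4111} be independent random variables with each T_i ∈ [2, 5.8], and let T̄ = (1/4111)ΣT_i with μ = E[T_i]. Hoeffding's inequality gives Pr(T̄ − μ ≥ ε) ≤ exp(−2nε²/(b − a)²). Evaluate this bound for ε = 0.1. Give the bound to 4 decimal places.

Exponent: 2nε²/(b − a)² = 2·4111·0.1² / 3.8² = 5.69391.
Bound = exp(−5.69391) = 0.00337.

0.0034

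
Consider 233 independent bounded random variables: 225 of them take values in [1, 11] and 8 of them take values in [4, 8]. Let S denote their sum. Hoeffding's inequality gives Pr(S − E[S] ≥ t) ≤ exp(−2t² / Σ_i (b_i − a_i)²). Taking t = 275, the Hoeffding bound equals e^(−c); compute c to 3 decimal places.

6.684

Σ(b_i − a_i)² = 225·10² + 8·4² = 22628.
c = 2t² / 22628 = 2·275² / 22628 = 6.6842.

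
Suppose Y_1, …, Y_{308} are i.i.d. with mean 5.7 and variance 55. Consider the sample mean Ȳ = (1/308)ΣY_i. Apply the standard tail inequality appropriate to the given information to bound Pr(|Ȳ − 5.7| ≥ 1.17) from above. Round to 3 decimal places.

With mean and variance of each term known, Chebyshev's inequality bounds the deviation of the sum (or sample mean).
Var(Ȳ) = Var(Y_i)/n = 55/308 = 0.17857.
Chebyshev: Pr(|Ȳ − 5.7| ≥ 1.17) ≤ Var(Ȳ)/(1.17)² = 55/(308·1.17²) = 0.1304.

0.130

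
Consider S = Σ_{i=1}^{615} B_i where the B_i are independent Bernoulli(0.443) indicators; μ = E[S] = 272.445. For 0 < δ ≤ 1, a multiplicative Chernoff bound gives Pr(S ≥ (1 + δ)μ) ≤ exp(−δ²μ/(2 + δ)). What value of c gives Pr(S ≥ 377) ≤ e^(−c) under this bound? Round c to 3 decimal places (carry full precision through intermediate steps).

Write 377 = (1 + δ)μ, so δ = 377/272.445 − 1 = 0.3837655…
Then the exponent is δ²μ/(2 + δ) = (377 − μ)² / (μ·(2 + δ)) = 16.832446.

16.832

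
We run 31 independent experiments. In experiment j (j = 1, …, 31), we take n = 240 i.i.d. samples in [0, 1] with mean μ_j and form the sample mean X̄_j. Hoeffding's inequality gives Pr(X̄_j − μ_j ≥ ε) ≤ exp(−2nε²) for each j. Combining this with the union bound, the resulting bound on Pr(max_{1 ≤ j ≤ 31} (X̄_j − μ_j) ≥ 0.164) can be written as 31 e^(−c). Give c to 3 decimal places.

12.910

Union bound over the 31 events: Pr(max_{1 ≤ j ≤ 31} (X̄_j − μ_j) ≥ 0.164) ≤ 31·exp(−2nε²) = 31 exp(−2·240·0.164²).
So c = 2·240·0.164² = 12.9101.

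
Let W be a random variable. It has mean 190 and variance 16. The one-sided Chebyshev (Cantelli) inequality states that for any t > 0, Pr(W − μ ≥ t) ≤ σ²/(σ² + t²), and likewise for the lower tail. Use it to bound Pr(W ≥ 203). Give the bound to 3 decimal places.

Here σ² = 16 and t = 13, so σ² + t² = 185.
Cantelli's bound: 16/185 = 0.0865.

0.086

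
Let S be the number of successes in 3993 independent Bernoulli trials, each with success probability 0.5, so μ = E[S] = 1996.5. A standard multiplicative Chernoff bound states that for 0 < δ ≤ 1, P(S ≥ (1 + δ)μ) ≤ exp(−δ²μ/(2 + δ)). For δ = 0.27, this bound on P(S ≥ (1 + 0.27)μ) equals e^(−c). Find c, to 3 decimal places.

64.117

c = δ²μ/(2 + δ) = 0.27²·1996.5/(2 + 0.27) = 64.1167.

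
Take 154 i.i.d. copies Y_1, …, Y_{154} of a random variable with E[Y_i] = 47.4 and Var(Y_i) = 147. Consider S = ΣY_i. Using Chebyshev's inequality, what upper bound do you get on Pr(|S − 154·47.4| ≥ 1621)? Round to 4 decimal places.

Var(S) = n·Var(Y_i) = 154·147 = 22638.
Chebyshev: Pr(|S − 154·47.4| ≥ 1621) ≤ Var(S)/1621² = 22638/2627641 = 0.0086.

0.0086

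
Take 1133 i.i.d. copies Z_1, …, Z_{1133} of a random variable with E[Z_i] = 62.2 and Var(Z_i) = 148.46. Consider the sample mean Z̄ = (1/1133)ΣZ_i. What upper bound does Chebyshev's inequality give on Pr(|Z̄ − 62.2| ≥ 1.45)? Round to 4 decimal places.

Var(Z̄) = Var(Z_i)/n = 148.46/1133 = 0.13103.
Chebyshev: Pr(|Z̄ − 62.2| ≥ 1.45) ≤ Var(Z̄)/(1.45)² = 148.46/(1133·1.45²) = 0.0623.

0.0623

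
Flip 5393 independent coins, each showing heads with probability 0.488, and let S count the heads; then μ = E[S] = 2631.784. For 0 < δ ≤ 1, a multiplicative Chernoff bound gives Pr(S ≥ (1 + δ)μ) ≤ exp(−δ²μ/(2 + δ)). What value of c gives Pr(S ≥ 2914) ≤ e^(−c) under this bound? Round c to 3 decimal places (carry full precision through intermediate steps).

Write 2914 = (1 + δ)μ, so δ = 2914/2631.784 − 1 = 0.1072337…
Then the exponent is δ²μ/(2 + δ) = (2914 − μ)² / (μ·(2 + δ)) = 14.361517.

14.362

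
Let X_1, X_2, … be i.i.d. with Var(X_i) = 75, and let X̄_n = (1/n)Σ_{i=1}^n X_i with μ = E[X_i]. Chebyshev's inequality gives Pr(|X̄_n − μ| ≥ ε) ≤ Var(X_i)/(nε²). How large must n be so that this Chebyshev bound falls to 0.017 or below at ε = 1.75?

Require 75/(n·1.75²) ≤ 0.017, i.e. n ≥ 75/(0.017·1.75²) = 1440.576.
The smallest integer n is 1441.

1441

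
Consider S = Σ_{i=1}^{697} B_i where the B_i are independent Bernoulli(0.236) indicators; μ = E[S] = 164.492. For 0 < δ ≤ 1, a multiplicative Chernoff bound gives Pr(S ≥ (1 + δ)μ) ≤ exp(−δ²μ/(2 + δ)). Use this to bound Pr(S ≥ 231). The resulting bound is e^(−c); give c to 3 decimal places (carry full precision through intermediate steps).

11.184

Write 231 = (1 + δ)μ, so δ = 231/164.492 − 1 = 0.4043236…
Then the exponent is δ²μ/(2 + δ) = (231 − μ)² / (μ·(2 + δ)) = 11.184333.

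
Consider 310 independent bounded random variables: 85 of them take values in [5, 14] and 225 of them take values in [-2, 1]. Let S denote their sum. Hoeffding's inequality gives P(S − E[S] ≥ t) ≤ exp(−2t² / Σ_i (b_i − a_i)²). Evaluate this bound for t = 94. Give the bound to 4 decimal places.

Σ(b_i − a_i)² = 85·9² + 225·3² = 8910.
Exponent = 2·94² / 8910 = 1.98339.
Bound = exp(−1.98339) = 0.13760.

0.1376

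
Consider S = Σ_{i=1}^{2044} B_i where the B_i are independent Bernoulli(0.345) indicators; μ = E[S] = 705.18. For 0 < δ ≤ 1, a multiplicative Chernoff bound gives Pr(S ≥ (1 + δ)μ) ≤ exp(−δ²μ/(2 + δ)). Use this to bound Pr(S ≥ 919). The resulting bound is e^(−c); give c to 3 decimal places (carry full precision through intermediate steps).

28.149

Write 919 = (1 + δ)μ, so δ = 919/705.18 − 1 = 0.3032134…
Then the exponent is δ²μ/(2 + δ) = (919 − μ)² / (μ·(2 + δ)) = 28.148969.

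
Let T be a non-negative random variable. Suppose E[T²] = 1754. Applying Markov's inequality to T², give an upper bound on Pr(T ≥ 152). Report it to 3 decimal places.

Since T ≥ 0, the event {T ≥ 152} is the same as {T² ≥ 23104}.
Markov's inequality applied to T² gives Pr(T² ≥ 23104) ≤ E[T²]/23104 = 1754/23104 = 0.0759.

0.076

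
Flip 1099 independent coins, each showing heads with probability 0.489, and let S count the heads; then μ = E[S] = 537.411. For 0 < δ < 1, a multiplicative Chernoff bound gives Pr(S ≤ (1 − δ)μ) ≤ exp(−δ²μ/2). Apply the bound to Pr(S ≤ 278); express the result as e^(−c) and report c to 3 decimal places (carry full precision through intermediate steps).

62.609

Write 278 = (1 − δ)μ, so δ = 1 − 278/537.411 = 0.482705…
Then the exponent is δ²μ/2 = (μ − 278)²/(2μ) = 62.609499.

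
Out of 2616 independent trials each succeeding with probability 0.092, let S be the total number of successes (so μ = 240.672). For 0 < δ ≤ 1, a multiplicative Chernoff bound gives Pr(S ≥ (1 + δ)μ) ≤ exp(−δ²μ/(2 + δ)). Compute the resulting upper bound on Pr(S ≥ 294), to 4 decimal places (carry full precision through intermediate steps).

0.0049

Write 294 = (1 + δ)μ, so δ = 294/240.672 − 1 = 0.2215796…
Then the exponent is δ²μ/(2 + δ) = (294 − μ)² / (μ·(2 + δ)) = 5.318916.
Bound = exp(−5.318916) = 0.00490.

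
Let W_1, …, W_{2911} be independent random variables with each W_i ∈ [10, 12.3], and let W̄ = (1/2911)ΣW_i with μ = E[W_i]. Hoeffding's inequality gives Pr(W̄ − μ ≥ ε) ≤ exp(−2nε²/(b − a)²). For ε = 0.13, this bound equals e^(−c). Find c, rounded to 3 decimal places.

c = 2nε²/(b − a)² = 2·2911·0.13² / 2.3² = 18.5996.

18.600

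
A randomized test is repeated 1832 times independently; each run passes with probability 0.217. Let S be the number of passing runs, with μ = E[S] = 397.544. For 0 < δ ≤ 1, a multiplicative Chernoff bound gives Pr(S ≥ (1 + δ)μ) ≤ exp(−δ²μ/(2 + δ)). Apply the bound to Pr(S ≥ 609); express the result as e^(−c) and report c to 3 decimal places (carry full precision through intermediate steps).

44.423

Write 609 = (1 + δ)μ, so δ = 609/397.544 − 1 = 0.5319059…
Then the exponent is δ²μ/(2 + δ) = (609 − μ)² / (μ·(2 + δ)) = 44.422936.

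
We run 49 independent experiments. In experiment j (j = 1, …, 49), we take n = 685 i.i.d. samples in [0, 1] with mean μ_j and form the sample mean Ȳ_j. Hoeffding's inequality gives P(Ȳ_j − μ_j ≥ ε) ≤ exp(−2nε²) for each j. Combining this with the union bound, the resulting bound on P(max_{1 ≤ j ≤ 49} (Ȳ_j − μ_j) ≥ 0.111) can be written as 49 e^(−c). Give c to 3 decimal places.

16.880

Union bound over the 49 events: P(max_{1 ≤ j ≤ 49} (Ȳ_j − μ_j) ≥ 0.111) ≤ 49·exp(−2nε²) = 49 exp(−2·685·0.111²).
So c = 2·685·0.111² = 16.8798.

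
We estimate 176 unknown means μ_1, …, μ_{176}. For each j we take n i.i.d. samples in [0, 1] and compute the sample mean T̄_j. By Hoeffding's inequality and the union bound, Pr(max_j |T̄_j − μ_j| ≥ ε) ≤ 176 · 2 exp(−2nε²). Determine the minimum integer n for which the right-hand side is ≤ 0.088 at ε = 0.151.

Need 2·176·exp(−2nε²) ≤ 0.088, i.e. exp(−2nε²) ≤ 0.088/352.
So 2nε² ≥ ln(352/0.088) = 8.294050.
Hence n ≥ 8.294050/(2·0.151²) = 181.879.
The smallest integer n is 182.

182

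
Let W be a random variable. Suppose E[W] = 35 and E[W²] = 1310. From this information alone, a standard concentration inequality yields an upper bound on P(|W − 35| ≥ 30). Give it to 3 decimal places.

The first two moments determine the variance, so Chebyshev's inequality is the sharpest standard bound available.
Var(W) = E[W²] − (E[W])² = 1310 − 1225 = 85.
Chebyshev's inequality: P(|W − μ| ≥ t) ≤ Var(W)/t² = 85/900 = 0.0944.

0.094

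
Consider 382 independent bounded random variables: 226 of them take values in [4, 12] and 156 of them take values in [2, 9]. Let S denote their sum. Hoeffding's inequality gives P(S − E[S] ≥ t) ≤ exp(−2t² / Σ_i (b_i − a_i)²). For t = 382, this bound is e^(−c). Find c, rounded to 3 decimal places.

Σ(b_i − a_i)² = 226·8² + 156·7² = 22108.
c = 2t² / 22108 = 2·382² / 22108 = 13.2010.

13.201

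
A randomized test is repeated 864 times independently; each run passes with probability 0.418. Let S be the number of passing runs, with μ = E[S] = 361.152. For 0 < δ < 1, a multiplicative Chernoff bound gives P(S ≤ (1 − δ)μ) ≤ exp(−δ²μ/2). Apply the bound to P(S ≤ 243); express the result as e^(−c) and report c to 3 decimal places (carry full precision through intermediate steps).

Write 243 = (1 − δ)μ, so δ = 1 − 243/361.152 = 0.3271531…
Then the exponent is δ²μ/2 = (μ − 243)²/(2μ) = 19.326897.

19.327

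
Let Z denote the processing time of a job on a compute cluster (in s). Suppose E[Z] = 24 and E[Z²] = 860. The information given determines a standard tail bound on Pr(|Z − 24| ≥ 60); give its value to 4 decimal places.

0.0789

The first two moments determine the variance, so Chebyshev's inequality is the sharpest standard bound available.
Var(Z) = E[Z²] − (E[Z])² = 860 − 576 = 284.
Chebyshev's inequality: Pr(|Z − μ| ≥ t) ≤ Var(Z)/t² = 284/3600 = 0.0789.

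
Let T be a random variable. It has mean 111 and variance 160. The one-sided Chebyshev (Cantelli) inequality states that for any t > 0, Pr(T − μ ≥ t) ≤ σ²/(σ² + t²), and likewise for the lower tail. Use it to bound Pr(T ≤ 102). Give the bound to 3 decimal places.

0.664

Here σ² = 160 and t = 9, so σ² + t² = 241.
Cantelli's bound: 160/241 = 0.6639.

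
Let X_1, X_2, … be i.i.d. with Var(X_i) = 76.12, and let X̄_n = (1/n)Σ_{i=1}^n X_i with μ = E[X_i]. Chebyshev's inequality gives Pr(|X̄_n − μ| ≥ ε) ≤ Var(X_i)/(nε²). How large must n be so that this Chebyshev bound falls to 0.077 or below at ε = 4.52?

49

Require 76.12/(n·4.52²) ≤ 0.077, i.e. n ≥ 76.12/(0.077·4.52²) = 48.387.
The smallest integer n is 49.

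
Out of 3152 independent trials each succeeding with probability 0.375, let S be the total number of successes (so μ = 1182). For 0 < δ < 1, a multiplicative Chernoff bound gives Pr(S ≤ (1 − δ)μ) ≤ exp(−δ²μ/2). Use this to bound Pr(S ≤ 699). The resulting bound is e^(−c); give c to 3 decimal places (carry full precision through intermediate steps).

Write 699 = (1 − δ)μ, so δ = 1 − 699/1182 = 0.4086294…
Then the exponent is δ²μ/2 = (μ − 699)²/(2μ) = 98.684010.

98.684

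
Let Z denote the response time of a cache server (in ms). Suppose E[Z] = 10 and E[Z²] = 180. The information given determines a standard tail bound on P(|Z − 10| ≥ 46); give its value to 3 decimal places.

0.038

The first two moments determine the variance, so Chebyshev's inequality is the sharpest standard bound available.
Var(Z) = E[Z²] − (E[Z])² = 180 − 100 = 80.
Chebyshev's inequality: P(|Z − μ| ≥ t) ≤ Var(Z)/t² = 80/2116 = 0.0378.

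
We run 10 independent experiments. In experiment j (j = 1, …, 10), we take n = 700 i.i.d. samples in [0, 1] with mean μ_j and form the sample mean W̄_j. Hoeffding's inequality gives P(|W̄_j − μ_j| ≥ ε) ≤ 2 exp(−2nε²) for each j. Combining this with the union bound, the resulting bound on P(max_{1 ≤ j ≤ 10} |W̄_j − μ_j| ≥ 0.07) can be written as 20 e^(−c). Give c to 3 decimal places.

6.860

Union bound over the 10 events: P(max_{1 ≤ j ≤ 10} |W̄_j − μ_j| ≥ 0.07) ≤ 10·2·exp(−2nε²) = 20 exp(−2·700·0.07²).
So c = 2·700·0.07² = 6.8600.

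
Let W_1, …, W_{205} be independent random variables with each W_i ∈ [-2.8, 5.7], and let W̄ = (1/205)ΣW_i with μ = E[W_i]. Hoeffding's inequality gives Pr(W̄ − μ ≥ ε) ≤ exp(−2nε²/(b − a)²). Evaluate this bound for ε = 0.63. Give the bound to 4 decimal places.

0.1052

Exponent: 2nε²/(b − a)² = 2·205·0.63² / 8.5² = 2.25230.
Bound = exp(−2.25230) = 0.10516.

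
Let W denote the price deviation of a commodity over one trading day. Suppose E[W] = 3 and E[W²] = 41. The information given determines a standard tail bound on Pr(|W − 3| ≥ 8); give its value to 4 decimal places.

0.5000

The first two moments determine the variance, so Chebyshev's inequality is the sharpest standard bound available.
Var(W) = E[W²] − (E[W])² = 41 − 9 = 32.
Chebyshev's inequality: Pr(|W − μ| ≥ t) ≤ Var(W)/t² = 32/64 = 0.5000.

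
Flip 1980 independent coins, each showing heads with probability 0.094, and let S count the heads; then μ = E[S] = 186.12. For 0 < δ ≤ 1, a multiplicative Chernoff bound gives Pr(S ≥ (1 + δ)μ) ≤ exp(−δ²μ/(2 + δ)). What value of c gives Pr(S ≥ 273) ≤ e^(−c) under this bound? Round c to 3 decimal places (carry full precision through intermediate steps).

16.440

Write 273 = (1 + δ)μ, so δ = 273/186.12 − 1 = 0.4667956…
Then the exponent is δ²μ/(2 + δ) = (273 − μ)² / (μ·(2 + δ)) = 16.440439.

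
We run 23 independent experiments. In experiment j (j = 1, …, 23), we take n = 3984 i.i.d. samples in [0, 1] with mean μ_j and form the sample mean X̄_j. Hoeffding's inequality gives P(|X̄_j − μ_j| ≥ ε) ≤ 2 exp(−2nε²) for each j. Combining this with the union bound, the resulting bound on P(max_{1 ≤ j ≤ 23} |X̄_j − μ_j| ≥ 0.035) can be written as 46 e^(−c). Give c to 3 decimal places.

Union bound over the 23 events: P(max_{1 ≤ j ≤ 23} |X̄_j − μ_j| ≥ 0.035) ≤ 23·2·exp(−2nε²) = 46 exp(−2·3984·0.035²).
So c = 2·3984·0.035² = 9.7608.

9.761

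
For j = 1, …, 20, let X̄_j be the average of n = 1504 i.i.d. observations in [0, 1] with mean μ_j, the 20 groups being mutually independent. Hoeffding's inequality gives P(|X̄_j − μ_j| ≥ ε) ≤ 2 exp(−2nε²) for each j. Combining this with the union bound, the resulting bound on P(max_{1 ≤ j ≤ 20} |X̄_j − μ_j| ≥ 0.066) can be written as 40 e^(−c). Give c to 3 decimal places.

Union bound over the 20 events: P(max_{1 ≤ j ≤ 20} |X̄_j − μ_j| ≥ 0.066) ≤ 20·2·exp(−2nε²) = 40 exp(−2·1504·0.066²).
So c = 2·1504·0.066² = 13.1028.

13.103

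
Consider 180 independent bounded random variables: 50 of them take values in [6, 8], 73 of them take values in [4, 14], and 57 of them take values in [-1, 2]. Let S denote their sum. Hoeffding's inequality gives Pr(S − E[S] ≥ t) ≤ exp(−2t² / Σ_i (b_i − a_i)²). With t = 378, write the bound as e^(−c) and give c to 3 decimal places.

35.663

Σ(b_i − a_i)² = 50·2² + 73·10² + 57·3² = 8013.
c = 2t² / 8013 = 2·378² / 8013 = 35.6630.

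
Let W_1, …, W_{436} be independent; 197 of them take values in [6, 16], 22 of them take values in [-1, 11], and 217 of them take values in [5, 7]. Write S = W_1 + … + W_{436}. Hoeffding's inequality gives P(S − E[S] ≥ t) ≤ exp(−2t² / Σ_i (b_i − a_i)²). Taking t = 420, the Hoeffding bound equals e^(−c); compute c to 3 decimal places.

Σ(b_i − a_i)² = 197·10² + 22·12² + 217·2² = 23736.
c = 2t² / 23736 = 2·420² / 23736 = 14.8635.

14.863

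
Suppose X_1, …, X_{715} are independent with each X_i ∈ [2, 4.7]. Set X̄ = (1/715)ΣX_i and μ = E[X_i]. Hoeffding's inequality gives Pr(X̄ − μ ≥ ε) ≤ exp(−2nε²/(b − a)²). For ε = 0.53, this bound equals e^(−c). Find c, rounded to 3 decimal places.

55.101

c = 2nε²/(b − a)² = 2·715·0.53² / 2.7² = 55.1011.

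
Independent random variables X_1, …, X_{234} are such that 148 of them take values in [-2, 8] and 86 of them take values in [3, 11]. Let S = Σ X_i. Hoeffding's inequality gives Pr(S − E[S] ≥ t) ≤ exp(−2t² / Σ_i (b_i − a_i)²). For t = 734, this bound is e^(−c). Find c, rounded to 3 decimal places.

53.069

Σ(b_i − a_i)² = 148·10² + 86·8² = 20304.
c = 2t² / 20304 = 2·734² / 20304 = 53.0690.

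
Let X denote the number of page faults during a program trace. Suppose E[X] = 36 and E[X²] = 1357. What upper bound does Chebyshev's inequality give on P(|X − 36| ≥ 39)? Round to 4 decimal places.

Var(X) = E[X²] − (E[X])² = 1357 − 1296 = 61.
Chebyshev's inequality: P(|X − μ| ≥ t) ≤ Var(X)/t² = 61/1521 = 0.0401.

0.0401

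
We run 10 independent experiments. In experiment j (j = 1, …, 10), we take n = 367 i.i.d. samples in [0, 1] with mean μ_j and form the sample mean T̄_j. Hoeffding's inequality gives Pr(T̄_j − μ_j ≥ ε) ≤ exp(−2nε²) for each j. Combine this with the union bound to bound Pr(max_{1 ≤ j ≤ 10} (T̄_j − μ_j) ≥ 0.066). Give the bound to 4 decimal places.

0.4087

Per-experiment Hoeffding bound: exp(−2·367·0.066²) = exp(−3.19730) = 0.040872.
Union bound over 10 events: 10·0.040872 = 0.40872.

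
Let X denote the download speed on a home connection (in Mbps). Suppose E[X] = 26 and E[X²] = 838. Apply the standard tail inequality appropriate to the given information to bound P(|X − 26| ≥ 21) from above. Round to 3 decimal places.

The first two moments determine the variance, so Chebyshev's inequality is the sharpest standard bound available.
Var(X) = E[X²] − (E[X])² = 838 − 676 = 162.
Chebyshev's inequality: P(|X − μ| ≥ t) ≤ Var(X)/t² = 162/441 = 0.3673.

0.367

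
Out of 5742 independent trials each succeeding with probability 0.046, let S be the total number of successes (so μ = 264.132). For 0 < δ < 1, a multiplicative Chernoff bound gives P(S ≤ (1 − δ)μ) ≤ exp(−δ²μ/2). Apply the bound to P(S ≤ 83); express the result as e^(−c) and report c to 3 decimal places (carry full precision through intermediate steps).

62.107

Write 83 = (1 − δ)μ, so δ = 1 − 83/264.132 = 0.6857632…
Then the exponent is δ²μ/2 = (μ − 83)²/(2μ) = 62.106828.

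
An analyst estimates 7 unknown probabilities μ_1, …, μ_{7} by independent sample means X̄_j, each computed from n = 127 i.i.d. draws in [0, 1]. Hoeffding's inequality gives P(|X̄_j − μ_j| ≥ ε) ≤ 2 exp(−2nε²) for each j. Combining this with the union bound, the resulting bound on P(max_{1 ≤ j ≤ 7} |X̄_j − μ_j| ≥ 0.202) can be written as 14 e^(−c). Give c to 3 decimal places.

Union bound over the 7 events: P(max_{1 ≤ j ≤ 7} |X̄_j − μ_j| ≥ 0.202) ≤ 7·2·exp(−2nε²) = 14 exp(−2·127·0.202²).
So c = 2·127·0.202² = 10.3642.

10.364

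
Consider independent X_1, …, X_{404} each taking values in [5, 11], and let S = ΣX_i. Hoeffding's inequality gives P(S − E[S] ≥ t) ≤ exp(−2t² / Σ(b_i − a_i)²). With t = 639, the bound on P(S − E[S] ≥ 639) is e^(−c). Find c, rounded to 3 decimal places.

Σ(b_i − a_i)² = 404·(6)² = 14544.
c = 2t²/14544 = 2·639²/14544 = 56.1498.

56.150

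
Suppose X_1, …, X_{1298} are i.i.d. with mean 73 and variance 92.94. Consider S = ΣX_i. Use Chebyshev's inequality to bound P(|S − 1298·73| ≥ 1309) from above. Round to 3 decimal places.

Var(S) = n·Var(X_i) = 1298·92.94 = 120636.12.
Chebyshev: P(|S − 1298·73| ≥ 1309) ≤ Var(S)/1309² = 120636.12/1713481 = 0.0704.

0.070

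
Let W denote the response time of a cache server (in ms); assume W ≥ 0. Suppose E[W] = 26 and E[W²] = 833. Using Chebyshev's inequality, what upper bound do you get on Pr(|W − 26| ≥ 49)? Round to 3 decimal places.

0.065

Var(W) = E[W²] − (E[W])² = 833 − 676 = 157.
Chebyshev's inequality: Pr(|W − μ| ≥ t) ≤ Var(W)/t² = 157/2401 = 0.0654.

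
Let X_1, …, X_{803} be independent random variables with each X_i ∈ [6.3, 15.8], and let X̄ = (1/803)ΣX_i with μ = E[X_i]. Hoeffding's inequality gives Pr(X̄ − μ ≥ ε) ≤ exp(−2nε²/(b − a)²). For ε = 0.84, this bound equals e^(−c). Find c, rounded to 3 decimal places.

c = 2nε²/(b − a)² = 2·803·0.84² / 9.5² = 12.5562.

12.556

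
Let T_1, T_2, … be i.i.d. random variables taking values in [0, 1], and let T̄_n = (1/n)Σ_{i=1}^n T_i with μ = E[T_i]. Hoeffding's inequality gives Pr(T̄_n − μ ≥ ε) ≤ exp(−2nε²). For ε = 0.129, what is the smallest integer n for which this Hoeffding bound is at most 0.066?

82

Require exp(−2nε²) ≤ 0.066, i.e. 2nε² ≥ ln(1/0.066) = 2.718101.
So n ≥ 2.718101 / (2·0.129²) = 81.669.
The smallest integer n is 82.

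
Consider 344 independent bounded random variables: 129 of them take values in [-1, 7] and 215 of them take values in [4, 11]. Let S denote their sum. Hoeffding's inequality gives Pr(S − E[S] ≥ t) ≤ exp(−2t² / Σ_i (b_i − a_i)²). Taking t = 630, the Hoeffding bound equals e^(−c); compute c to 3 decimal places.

Σ(b_i − a_i)² = 129·8² + 215·7² = 18791.
c = 2t² / 18791 = 2·630² / 18791 = 42.2436.

42.244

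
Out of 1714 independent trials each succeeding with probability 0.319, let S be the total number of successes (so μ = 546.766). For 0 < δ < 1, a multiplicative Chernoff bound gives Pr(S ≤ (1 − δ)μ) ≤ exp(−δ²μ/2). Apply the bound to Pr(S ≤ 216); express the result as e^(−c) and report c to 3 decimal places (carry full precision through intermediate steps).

100.048

Write 216 = (1 − δ)μ, so δ = 1 − 216/546.766 = 0.6049498…
Then the exponent is δ²μ/2 = (μ − 216)²/(2μ) = 100.048418.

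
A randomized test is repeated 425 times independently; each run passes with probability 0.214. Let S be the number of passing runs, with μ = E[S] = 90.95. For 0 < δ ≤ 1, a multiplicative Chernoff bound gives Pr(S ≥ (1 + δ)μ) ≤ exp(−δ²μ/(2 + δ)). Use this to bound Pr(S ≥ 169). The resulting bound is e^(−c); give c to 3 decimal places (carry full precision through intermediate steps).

Write 169 = (1 + δ)μ, so δ = 169/90.95 − 1 = 0.8581638…
Then the exponent is δ²μ/(2 + δ) = (169 − μ)² / (μ·(2 + δ)) = 23.434516.

23.435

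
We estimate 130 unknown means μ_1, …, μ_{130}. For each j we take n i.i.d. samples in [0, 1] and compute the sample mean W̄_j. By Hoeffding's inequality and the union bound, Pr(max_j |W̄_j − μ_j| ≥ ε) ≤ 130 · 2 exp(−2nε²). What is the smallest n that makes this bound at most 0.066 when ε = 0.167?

149

Need 2·130·exp(−2nε²) ≤ 0.066, i.e. exp(−2nε²) ≤ 0.066/260.
So 2nε² ≥ ln(260/0.066) = 8.278782.
Hence n ≥ 8.278782/(2·0.167²) = 148.424.
The smallest integer n is 149.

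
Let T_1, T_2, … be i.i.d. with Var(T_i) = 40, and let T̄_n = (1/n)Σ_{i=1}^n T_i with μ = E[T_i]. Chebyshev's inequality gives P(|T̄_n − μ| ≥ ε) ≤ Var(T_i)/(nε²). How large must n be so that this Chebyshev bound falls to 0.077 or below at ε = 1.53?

Require 40/(n·1.53²) ≤ 0.077, i.e. n ≥ 40/(0.077·1.53²) = 221.915.
The smallest integer n is 222.

222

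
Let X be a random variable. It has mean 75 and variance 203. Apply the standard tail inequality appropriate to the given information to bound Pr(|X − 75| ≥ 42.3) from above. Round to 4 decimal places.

Mean and variance are known, so Chebyshev's inequality applies.
Chebyshev: Pr(|X − μ| ≥ t) ≤ Var(X)/t².
Bound = 203 / 1789.29 = 0.1135.

0.1135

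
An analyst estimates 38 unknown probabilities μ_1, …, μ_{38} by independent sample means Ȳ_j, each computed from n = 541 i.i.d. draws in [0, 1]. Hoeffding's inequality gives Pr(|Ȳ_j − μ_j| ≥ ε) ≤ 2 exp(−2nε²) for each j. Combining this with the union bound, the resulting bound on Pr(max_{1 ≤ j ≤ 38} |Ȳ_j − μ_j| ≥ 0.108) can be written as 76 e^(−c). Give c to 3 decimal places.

12.620

Union bound over the 38 events: Pr(max_{1 ≤ j ≤ 38} |Ȳ_j − μ_j| ≥ 0.108) ≤ 38·2·exp(−2nε²) = 76 exp(−2·541·0.108²).
So c = 2·541·0.108² = 12.6204.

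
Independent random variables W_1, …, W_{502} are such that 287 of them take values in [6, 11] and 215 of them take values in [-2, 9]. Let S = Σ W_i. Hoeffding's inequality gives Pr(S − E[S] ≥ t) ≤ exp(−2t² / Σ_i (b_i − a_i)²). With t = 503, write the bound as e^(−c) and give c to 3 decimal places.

15.246

Σ(b_i − a_i)² = 287·5² + 215·11² = 33190.
c = 2t² / 33190 = 2·503² / 33190 = 15.2461.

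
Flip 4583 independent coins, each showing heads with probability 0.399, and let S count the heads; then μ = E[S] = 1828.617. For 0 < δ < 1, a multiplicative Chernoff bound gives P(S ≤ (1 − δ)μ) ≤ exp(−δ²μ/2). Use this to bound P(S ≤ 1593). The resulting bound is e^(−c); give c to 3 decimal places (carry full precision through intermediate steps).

Write 1593 = (1 − δ)μ, so δ = 1 − 1593/1828.617 = 0.1288498…
Then the exponent is δ²μ/2 = (μ − 1593)²/(2μ) = 15.179606.

15.180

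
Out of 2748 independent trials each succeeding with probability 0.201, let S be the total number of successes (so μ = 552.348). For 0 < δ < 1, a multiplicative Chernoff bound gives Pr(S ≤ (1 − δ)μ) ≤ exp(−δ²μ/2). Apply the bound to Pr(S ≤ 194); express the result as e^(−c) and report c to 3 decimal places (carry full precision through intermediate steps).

Write 194 = (1 − δ)μ, so δ = 1 − 194/552.348 = 0.6487722…
Then the exponent is δ²μ/2 = (μ − 194)²/(2μ) = 116.243101.

116.243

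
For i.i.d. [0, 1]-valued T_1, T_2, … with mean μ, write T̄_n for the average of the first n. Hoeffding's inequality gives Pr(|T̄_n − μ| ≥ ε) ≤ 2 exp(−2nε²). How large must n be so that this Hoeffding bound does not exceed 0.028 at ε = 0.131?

Require 2·exp(−2nε²) ≤ 0.028, i.e. 2nε² ≥ ln(2/0.028) = 4.268698.
So n ≥ 4.268698 / (2·0.131²) = 124.372.
The smallest integer n is 125.

125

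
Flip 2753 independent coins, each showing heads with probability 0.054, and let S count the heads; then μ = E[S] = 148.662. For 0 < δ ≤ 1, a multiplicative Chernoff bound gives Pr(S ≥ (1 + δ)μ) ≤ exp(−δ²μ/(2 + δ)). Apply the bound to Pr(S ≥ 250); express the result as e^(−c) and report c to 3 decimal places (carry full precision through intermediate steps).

25.760

Write 250 = (1 + δ)μ, so δ = 250/148.662 − 1 = 0.6816671…
Then the exponent is δ²μ/(2 + δ) = (250 − μ)² / (μ·(2 + δ)) = 25.759642.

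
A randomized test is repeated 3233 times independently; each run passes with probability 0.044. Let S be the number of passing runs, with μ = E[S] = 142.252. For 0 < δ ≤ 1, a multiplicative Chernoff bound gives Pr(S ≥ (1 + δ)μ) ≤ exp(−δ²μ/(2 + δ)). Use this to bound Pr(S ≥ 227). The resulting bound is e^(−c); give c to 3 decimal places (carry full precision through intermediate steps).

19.451

Write 227 = (1 + δ)μ, so δ = 227/142.252 − 1 = 0.5957596…
Then the exponent is δ²μ/(2 + δ) = (227 − μ)² / (μ·(2 + δ)) = 19.450737.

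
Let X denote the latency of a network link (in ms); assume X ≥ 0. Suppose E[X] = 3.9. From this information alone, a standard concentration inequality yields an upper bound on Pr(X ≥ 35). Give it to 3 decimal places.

Only the mean of a non-negative variable is known, so Markov's inequality is the applicable tail bound.
Markov's inequality: for a non-negative random variable, Pr(X ≥ a) ≤ E[X]/a.
Here E[X] = 3.9 and a = 35, so the bound is 3.9/35 = 0.1114.

0.111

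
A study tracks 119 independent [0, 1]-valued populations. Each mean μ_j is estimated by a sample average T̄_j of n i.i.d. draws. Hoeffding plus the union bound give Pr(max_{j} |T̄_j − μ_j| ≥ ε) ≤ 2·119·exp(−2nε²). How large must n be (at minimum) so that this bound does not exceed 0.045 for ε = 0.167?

Need 2·119·exp(−2nε²) ≤ 0.045, i.e. exp(−2nε²) ≤ 0.045/238.
So 2nε² ≥ ln(238/0.045) = 8.573363.
Hence n ≥ 8.573363/(2·0.167²) = 153.705.
The smallest integer n is 154.

154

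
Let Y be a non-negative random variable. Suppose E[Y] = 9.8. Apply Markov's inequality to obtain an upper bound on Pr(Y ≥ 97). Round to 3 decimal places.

Markov's inequality: for a non-negative random variable, Pr(Y ≥ a) ≤ E[Y]/a.
Here E[Y] = 9.8 and a = 97, so the bound is 9.8/97 = 0.1010.

0.101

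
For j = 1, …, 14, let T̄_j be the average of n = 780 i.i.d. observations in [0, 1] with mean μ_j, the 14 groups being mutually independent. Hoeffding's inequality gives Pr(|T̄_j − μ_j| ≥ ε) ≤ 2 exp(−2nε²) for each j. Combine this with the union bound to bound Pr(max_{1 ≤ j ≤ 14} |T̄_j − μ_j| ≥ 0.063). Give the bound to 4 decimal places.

Per-experiment Hoeffding bound: 2·exp(−2·780·0.063²) = 2·exp(−6.19164) = 0.0040929.
Union bound over 14 events: 14·0.0040929 = 0.05730.

0.0573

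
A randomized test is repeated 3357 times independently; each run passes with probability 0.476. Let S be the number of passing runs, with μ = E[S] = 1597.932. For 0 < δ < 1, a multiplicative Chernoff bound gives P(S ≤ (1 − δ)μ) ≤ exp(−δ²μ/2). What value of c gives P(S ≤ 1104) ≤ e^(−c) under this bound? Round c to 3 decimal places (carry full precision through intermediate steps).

Write 1104 = (1 − δ)μ, so δ = 1 − 1104/1597.932 = 0.309107…
Then the exponent is δ²μ/2 = (μ − 1104)²/(2μ) = 76.338925.

76.339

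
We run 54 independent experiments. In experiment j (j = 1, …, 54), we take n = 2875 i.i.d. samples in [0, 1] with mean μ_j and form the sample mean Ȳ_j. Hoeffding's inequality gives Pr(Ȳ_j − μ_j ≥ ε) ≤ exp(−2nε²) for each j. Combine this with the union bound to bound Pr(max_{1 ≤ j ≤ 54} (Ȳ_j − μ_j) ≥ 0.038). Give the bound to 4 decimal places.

0.0134

Per-experiment Hoeffding bound: exp(−2·2875·0.038²) = exp(−8.30300) = 0.00024777.
Union bound over 54 events: 54·0.00024777 = 0.01338.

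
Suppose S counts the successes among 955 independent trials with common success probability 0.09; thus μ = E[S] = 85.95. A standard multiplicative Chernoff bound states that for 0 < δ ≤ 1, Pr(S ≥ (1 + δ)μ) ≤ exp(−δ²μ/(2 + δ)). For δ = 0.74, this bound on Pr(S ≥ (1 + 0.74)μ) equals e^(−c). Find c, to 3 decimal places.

c = δ²μ/(2 + δ) = 0.74²·85.95/(2 + 0.74) = 17.1775.

17.177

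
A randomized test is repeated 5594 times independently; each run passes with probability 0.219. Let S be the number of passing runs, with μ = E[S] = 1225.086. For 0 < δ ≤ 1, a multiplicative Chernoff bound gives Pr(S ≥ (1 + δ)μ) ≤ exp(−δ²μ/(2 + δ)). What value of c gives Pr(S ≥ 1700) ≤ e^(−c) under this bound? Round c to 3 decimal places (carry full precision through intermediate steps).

77.107

Write 1700 = (1 + δ)μ, so δ = 1700/1225.086 − 1 = 0.3876577…
Then the exponent is δ²μ/(2 + δ) = (1700 − μ)² / (μ·(2 + δ)) = 77.106556.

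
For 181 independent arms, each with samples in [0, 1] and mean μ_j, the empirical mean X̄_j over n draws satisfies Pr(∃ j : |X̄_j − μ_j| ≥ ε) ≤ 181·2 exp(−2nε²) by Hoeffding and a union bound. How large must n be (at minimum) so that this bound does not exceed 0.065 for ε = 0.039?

Need 2·181·exp(−2nε²) ≤ 0.065, i.e. exp(−2nε²) ≤ 0.065/362.
So 2nε² ≥ ln(362/0.065) = 8.625012.
Hence n ≥ 8.625012/(2·0.039²) = 2835.310.
The smallest integer n is 2836.

2836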